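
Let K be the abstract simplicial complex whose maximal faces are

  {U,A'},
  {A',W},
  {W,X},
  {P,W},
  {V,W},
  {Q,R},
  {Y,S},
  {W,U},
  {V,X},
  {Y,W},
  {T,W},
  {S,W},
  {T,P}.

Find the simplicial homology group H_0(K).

Fix the vertex order P < Q < R < S < T < U < V < W < X < Y < A' and write every simplex with vertices in increasing order. Then dim K = 1 and the simplices of K are:

  0-simplices (11): [P], [Q], [R], [S], [T], [U], [V], [W], [X], [Y], [A']
  1-simplices (13): [P,T], [P,W], [Q,R], [S,W], [S,Y], [T,W], [U,W], [U,A'], [V,W], [V,X], [W,X], [W,Y], [W,A']

giving chain groups C_0 ≅ Z^11, C_1 ≅ Z^13.

∂_1: C_1 → C_0 is given by ∂[p,q] = [q] − [p].
The resulting 11×13 matrix has rank 9, and its Smith normal form has invariant factors (1,1,1,1,1,1,1,1,1).

From H_k ≅ ker(∂_k) / im(∂_{k+1}) we obtain:

  H_0: rank C_0 − rank ∂_1 = 11 − 9 = 2, and the invariant factors of ∂_1 are all 1, so H_0 = Z^2.

(K is a triangulation of the disjoint union of a wedge of 4 circles and the 1-simplex.)

H_0 ≅ Z^2.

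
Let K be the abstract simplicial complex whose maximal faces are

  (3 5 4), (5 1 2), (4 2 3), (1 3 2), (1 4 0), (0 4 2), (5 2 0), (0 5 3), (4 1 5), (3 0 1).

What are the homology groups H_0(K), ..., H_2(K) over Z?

H_0 = Z,  H_1 = Z/2,  H_2 = 0.

We work with the vertex ordering 0 < 1 < 2 < 3 < 4 < 5. The simplices of K, each written with vertices in increasing order, are:

  0-simplices (6): [0], [1], [2], [3], [4], [5]
  1-simplices (15): [0,1], [0,2], [0,3], [0,4], [0,5], [1,2], [1,3], [1,4], [1,5], [2,3], [2,4], [2,5], [3,4], [3,5], [4,5]
  2-simplices (10): [0,1,3], [0,1,4], [0,2,4], [0,2,5], [0,3,5], [1,2,3], [1,2,5], [1,4,5], [2,3,4], [3,4,5]

giving chain groups C_0 ≅ Z^6, C_1 ≅ Z^15, C_2 ≅ Z^10.

∂_1: C_1 → C_0 sends each edge [p,q] (with p < q) to q − p.
As a 6×15 matrix over Z this has rank 5, with invariant factors (1,1,1,1,1).

∂_2: C_2 → C_1 sends each 2-simplex [p,q,r] to [q,r] − [p,r] + [p,q]. For instance
  ∂[2,3,4] = [3,4] − [2,4] + [2,3],
  ∂[1,2,5] = [2,5] − [1,5] + [1,2].
This gives a 15×10 integer matrix of rank 10; reducing to Smith normal form yields diagonal entries (1,1,1,1,1,1,1,1,1,2).

Reading off H_k = ker ∂_k / im ∂_{k+1}:

  H_0: rank C_0 − rank ∂_1 = 6 − 5 = 1, and the invariant factors of ∂_1 are all 1, so H_0 ≅ Z.
  H_1: rank ker ∂_1 − rank ∂_2 = (15 − 5) − 10 = 0, and ∂_2 has invariant factor 2 > 1, so H_1 ≅ Z/2.
  H_2: rank ker ∂_2 − rank ∂_3 = (10 − 10) − 0 = 0, and there is no ∂_3, so H_2 ≅ 0.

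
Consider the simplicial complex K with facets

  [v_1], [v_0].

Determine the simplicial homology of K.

Take the total order v_0 < v_1 on the vertex set. Then K (dimension 0) consists of the simplices:

  0-simplices (2): [v_0], [v_1]

so the chain groups are C_0 ≅ Z^2.

Reading off H_k = ker ∂_k / im ∂_{k+1}:

  H_0: rank C_0 − rank ∂_1 = 2 − 0 = 2, and there is no ∂_1, so H_0 ≅ Z^2.

H_0 = Z^2.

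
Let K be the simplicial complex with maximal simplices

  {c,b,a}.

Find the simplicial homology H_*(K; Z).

Fix the vertex order a < b < c and write every simplex with vertices in increasing order. Then dim K = 2 and the simplices of K are:

  0-simplices (3): a, b, c
  1-simplices (3): ab, ac, bc
  2-simplices (1): abc

Hence C_0 ≅ Z^3, C_1 ≅ Z^3, C_2 ≅ Z^1.

∂_1: C_1 → C_0 is given by ∂[p,q] = [q] − [p].
The 3×3 boundary matrix has rank 2 and Smith normal form diag(1,1).

Boundary ∂_2: C_2 → C_1 sends each 2-simplex [p,q,r] to [q,r] − [p,r] + [p,q]. For instance
  ∂abc = bc − ac + ab.
As a 3×1 matrix over Z this has rank 1, with invariant factors (1).

Reading off H_k = ker ∂_k / im ∂_{k+1}:

  H_0: rank C_0 − rank ∂_1 = 3 − 2 = 1, and the invariant factors of ∂_1 are all 1, so H_0 ≅ Z.
  H_1: rank ker ∂_1 − rank ∂_2 = (3 − 2) − 1 = 0, and the invariant factors of ∂_2 are all 1, so H_1 ≅ 0.
  H_2: rank ker ∂_2 − rank ∂_3 = (1 − 1) − 0 = 0, and there is no ∂_3, so H_2 ≅ 0.

H_0 = Z,  H_1 = 0,  H_2 = 0.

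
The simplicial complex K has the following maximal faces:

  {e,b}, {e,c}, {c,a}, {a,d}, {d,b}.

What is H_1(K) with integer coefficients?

Order the vertices as a < b < c < d < e. Listing each simplex with vertices in this order, K has dimension 1 with simplices:

  0-simplices (5): a, b, c, d, e
  1-simplices (5): ac, ad, bd, be, ce

Hence C_0 ≅ Z^5, C_1 ≅ Z^5.

Boundary ∂_1: C_1 → C_0 is given by ∂[p,q] = [q] − [p].
The resulting 5×5 matrix has rank 4, and its Smith normal form has invariant factors (1,1,1,1).

Reading off H_k = ker ∂_k / im ∂_{k+1}:

  H_1: rank ker ∂_1 − rank ∂_2 = (5 − 4) − 0 = 1, and there is no ∂_2, so H_1 ≅ Z.

(K is a triangulation of the circle S^1.)

H_1 = Z.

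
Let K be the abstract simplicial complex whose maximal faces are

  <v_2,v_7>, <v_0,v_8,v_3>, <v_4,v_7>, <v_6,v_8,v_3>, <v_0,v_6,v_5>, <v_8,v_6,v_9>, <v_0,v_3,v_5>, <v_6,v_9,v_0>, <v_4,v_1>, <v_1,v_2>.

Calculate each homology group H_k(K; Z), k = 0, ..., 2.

H_0 = Z^2,  H_1 = Z^2,  H_2 = 0.

We work with the vertex ordering v_0 < v_1 < v_2 < v_3 < v_4 < v_5 < v_6 < v_7 < v_8 < v_9. The simplices of K, each written with vertices in increasing order, are:

  0-simplices (10): [v_0], [v_1], [v_2], [v_3], [v_4], [v_5], [v_6], [v_7], [v_8], [v_9]
  1-simplices (16): (16 of them)
  2-simplices (6): [v_0,v_3,v_5], [v_0,v_3,v_8], [v_0,v_5,v_6], [v_0,v_6,v_9], [v_3,v_6,v_8], [v_6,v_8,v_9]

Hence C_0 ≅ Z^10, C_1 ≅ Z^16, C_2 ≅ Z^6.

Boundary ∂_1: C_1 → C_0 sends each edge [p,q] (with p < q) to q − p. For instance
  ∂[v_6,v_9] = [v_9] − [v_6].
As a 10×16 matrix over Z this has rank 8, with invariant factors (1,1,1,1,1,1,1,1).

The boundary map ∂_2: C_2 → C_1 maps a triangle to the signed sum of its edges. For instance
  ∂[v_6,v_8,v_9] = [v_8,v_9] − [v_6,v_9] + [v_6,v_8],
  ∂[v_0,v_3,v_8] = [v_3,v_8] − [v_0,v_8] + [v_0,v_3].
The 16×6 boundary matrix has rank 6 and Smith normal form diag(1,1,1,1,1,1).

Now H_k = ker ∂_k / im ∂_{k+1}, so:

  H_0: rank C_0 − rank ∂_1 = 10 − 8 = 2, and the invariant factors of ∂_1 are all 1, so H_0 = Z^2.
  H_1: rank ker ∂_1 − rank ∂_2 = (16 − 8) − 6 = 2, and the invariant factors of ∂_2 are all 1, so H_1 = Z^2.
  H_2: rank ker ∂_2 − rank ∂_3 = (6 − 6) − 0 = 0, and there is no ∂_3, so H_2 = 0.

(K is a triangulation of the disjoint union of the circle S^1 and the cylinder S^1 x I.)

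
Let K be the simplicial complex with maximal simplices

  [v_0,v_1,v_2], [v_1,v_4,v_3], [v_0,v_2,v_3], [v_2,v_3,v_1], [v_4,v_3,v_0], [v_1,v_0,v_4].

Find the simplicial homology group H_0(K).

H_0 = Z.

K has 5 vertices, 9 edges, 6 triangles.
rank ∂_0 = 0, rank ∂_1 = 4 ⇒ b_0 = 5 − 0 − 4 = 1; all invariant factors of ∂_1 are 1 so no torsion. So H_0 = Z.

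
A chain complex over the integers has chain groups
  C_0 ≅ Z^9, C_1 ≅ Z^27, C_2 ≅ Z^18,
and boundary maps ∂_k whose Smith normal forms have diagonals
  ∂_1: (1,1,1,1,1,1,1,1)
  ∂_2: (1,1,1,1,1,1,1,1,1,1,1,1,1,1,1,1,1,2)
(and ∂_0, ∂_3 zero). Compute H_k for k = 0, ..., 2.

H_0 = Z,  H_1 = Z ⊕ Z/2Z,  H_2 = 0.

H_0: b_0 = 9 − 0 − 8 = 1; torsion from ∂_1 factors > 1: none. So H_0 = Z.
H_1: b_1 = 27 − 8 − 18 = 1; torsion from ∂_2 factors > 1: [2]. So H_1 = Z ⊕ Z/2Z.
H_2: b_2 = 18 − 18 − 0 = 0; torsion from ∂_3 factors > 1: none. So H_2 = 0.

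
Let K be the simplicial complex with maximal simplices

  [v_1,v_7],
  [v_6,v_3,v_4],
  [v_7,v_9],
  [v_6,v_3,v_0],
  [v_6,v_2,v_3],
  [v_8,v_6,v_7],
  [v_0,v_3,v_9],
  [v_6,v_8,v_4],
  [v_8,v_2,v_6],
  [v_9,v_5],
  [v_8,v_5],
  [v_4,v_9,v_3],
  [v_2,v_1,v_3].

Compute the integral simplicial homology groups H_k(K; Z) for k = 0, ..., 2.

Take the total order v_0 < v_1 < v_2 < v_3 < v_4 < v_5 < v_6 < v_7 < v_8 < v_9 on the vertex set. Then K (dimension 2) consists of the simplices:

  0-simplices (10): [v_0], [v_1], [v_2], [v_3], [v_4], [v_5], [v_6], [v_7], [v_8], [v_9]
  1-simplices (21): (21 of them)
  2-simplices (9): [v_0,v_3,v_6], [v_0,v_3,v_9], [v_1,v_2,v_3], [v_2,v_3,v_6], [v_2,v_6,v_8], [v_3,v_4,v_6], [v_3,v_4,v_9], [v_4,v_6,v_8], [v_6,v_7,v_8]

Hence C_0 ≅ Z^10, C_1 ≅ Z^21, C_2 ≅ Z^9.

Boundary ∂_1: C_1 → C_0 maps an edge to its endpoints' difference, ∂[p,q] = q − p.
This gives a 10×21 integer matrix of rank 9; reducing to Smith normal form yields diagonal entries (1,1,1,1,1,1,1,1,1).

∂_2: C_2 → C_1 maps a triangle to the signed sum of its edges. For instance
  ∂[v_4,v_6,v_8] = [v_6,v_8] − [v_4,v_8] + [v_4,v_6],
  ∂[v_6,v_7,v_8] = [v_7,v_8] − [v_6,v_8] + [v_6,v_7].
The 21×9 boundary matrix has rank 9 and Smith normal form diag(1,1,1,1,1,1,1,1,1).

Computing H_k = (kernel of ∂_k) / (image of ∂_{k+1}):

  H_0: rank C_0 − rank ∂_1 = 10 − 9 = 1, and the invariant factors of ∂_1 are all 1, so H_0 ≅ Z.
  H_1: rank ker ∂_1 − rank ∂_2 = (21 − 9) − 9 = 3, and the invariant factors of ∂_2 are all 1, so H_1 ≅ Z^3.
  H_2: rank ker ∂_2 − rank ∂_3 = (9 − 9) − 0 = 0, and there is no ∂_3, so H_2 ≅ 0.

As a check, the Euler characteristic is 10 − 21 + 9 = -2, which agrees with 1 − 3 + 0 = -2.

H_0 = Z,  H_1 = Z^3,  H_2 = 0.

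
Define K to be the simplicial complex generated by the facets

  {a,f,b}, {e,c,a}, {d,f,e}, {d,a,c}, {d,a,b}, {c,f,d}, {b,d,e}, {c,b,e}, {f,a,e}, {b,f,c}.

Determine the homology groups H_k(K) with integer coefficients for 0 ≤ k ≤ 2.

We work with the vertex ordering a < b < c < d < e < f. The simplices of K, each written with vertices in increasing order, are:

  0-simplices (6): a, b, c, d, e, f
  1-simplices (15): ab, ac, ad, ae, af, bc, bd, be, bf, cd, ce, cf, de, df, ef
  2-simplices (10): abd, abf, acd, ace, aef, bce, bcf, bde, cdf, def

giving chain groups C_0 ≅ Z^6, C_1 ≅ Z^15, C_2 ≅ Z^10.

The boundary map ∂_1: C_1 → C_0 sends each edge [p,q] (with p < q) to q − p.
The resulting 6×15 matrix has rank 5, and its Smith normal form has invariant factors (1,1,1,1,1).

The boundary map ∂_2: C_2 → C_1 sends each 2-simplex [p,q,r] to [q,r] − [p,r] + [p,q]. For instance
  ∂bce = ce − be + bc,
  ∂abd = bd − ad + ab.
The resulting 15×10 matrix has rank 10, and its Smith normal form has invariant factors (1,1,1,1,1,1,1,1,1,2).

From H_k ≅ ker(∂_k) / im(∂_{k+1}) we obtain:

  H_0: rank C_0 − rank ∂_1 = 6 − 5 = 1, and the invariant factors of ∂_1 are all 1, so H_0 = Z.
  H_1: rank ker ∂_1 − rank ∂_2 = (15 − 5) − 10 = 0, and ∂_2 has invariant factor 2 > 1, so H_1 = Z/2.
  H_2: rank ker ∂_2 − rank ∂_3 = (10 − 10) − 0 = 0, and there is no ∂_3, so H_2 = 0.

H_0 ≅ Z,  H_1 ≅ Z/2,  H_2 = 0.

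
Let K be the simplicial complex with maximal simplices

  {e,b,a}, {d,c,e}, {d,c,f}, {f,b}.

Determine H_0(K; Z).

Fix the vertex order a < b < c < d < e < f and write every simplex with vertices in increasing order. Then dim K = 2 and the simplices of K are:

  0-simplices (6): a, b, c, d, e, f
  1-simplices (9): ab, ae, be, bf, cd, ce, cf, de, df
  2-simplices (3): abe, cde, cdf

so the chain groups are C_0 ≅ Z^6, C_1 ≅ Z^9, C_2 ≅ Z^3.

Boundary ∂_1: C_1 → C_0 sends each edge [p,q] (with p < q) to q − p.
The resulting 6×9 matrix has rank 5, and its Smith normal form has invariant factors (1,1,1,1,1).

∂_2: C_2 → C_1 sends each 2-simplex [p,q,r] to [q,r] − [p,r] + [p,q]. For instance
  ∂cde = de − ce + cd,
  ∂cdf = df − cf + cd.
The 9×3 boundary matrix has rank 3 and Smith normal form diag(1,1,1).

Now H_k = ker ∂_k / im ∂_{k+1}, so:

  H_0: rank C_0 − rank ∂_1 = 6 − 5 = 1, and the invariant factors of ∂_1 are all 1, so H_0 = Z.

H_0 ≅ Z.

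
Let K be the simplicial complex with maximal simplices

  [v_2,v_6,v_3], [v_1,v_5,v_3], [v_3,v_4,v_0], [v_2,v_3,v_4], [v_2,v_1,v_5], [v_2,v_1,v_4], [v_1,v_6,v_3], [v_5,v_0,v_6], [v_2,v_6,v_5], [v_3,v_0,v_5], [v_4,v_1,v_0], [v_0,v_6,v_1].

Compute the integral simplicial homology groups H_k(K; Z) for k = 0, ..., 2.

We work with the vertex ordering v_0 < v_1 < v_2 < v_3 < v_4 < v_5 < v_6. The simplices of K, each written with vertices in increasing order, are:

  0-simplices (7): [v_0], [v_1], [v_2], [v_3], [v_4], [v_5], [v_6]
  1-simplices (18): (18 of them)
  2-simplices (12): (12 of them)

so the chain groups are C_0 ≅ Z^7, C_1 ≅ Z^18, C_2 ≅ Z^12.

The boundary map ∂_1: C_1 → C_0 is given by ∂[p,q] = [q] − [p].
As a 7×18 matrix over Z this has rank 6, with invariant factors (1,1,1,1,1,1).

The boundary map ∂_2: C_2 → C_1 acts by ∂[p,q,r] = [q,r] − [p,r] + [p,q]. For instance
  ∂[v_0,v_5,v_6] = [v_5,v_6] − [v_0,v_6] + [v_0,v_5],
  ∂[v_0,v_1,v_4] = [v_1,v_4] − [v_0,v_4] + [v_0,v_1].
This gives a 18×12 integer matrix of rank 12; reducing to Smith normal form yields diagonal entries (1,1,1,1,1,1,1,1,1,1,1,2).

Reading off H_k = ker ∂_k / im ∂_{k+1}:

  H_0: rank C_0 − rank ∂_1 = 7 − 6 = 1, and the invariant factors of ∂_1 are all 1, so H_0 = Z.
  H_1: rank ker ∂_1 − rank ∂_2 = (18 − 6) − 12 = 0, and ∂_2 has invariant factor 2 > 1, so H_1 = Z_2.
  H_2: rank ker ∂_2 − rank ∂_3 = (12 − 12) − 0 = 0, and there is no ∂_3, so H_2 = 0.

H_0 = Z,  H_1 = Z_2,  H_2 = 0.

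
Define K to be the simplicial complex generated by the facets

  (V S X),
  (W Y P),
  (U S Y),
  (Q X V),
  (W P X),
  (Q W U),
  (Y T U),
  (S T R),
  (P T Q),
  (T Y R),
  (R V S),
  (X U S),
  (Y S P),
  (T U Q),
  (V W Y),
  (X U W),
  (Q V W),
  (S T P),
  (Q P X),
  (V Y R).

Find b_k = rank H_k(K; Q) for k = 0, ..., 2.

Order the vertices as P < Q < R < S < T < U < V < W < X < Y. Listing each simplex with vertices in this order, K has dimension 2 with simplices:

  0-simplices (10): P, Q, R, S, T, U, V, W, X, Y
  1-simplices (30): PQ, PS, PT, PW, PX, PY, QT, QU, QV, QW, QX, RS, RT, RV, RY, ST, SU, SV, SX, SY, TU, TY, UW, UX, UY, VW, VX, VY, WX, WY
  2-simplices (20): PQT, PQX, PST, PSY, PWX, PWY, QTU, QUW, QVW, QVX, RST, RSV, RTY, RVY, SUX, SUY, SVX, TUY, UWX, VWY

Hence C_0 ≅ Z^10, C_1 ≅ Z^30, C_2 ≅ Z^20.

The boundary map ∂_1: C_1 → C_0 is given by ∂[p,q] = [q] − [p]. For instance
  ∂UY = Y − U.
The resulting 10×30 matrix has rank 9, and its Smith normal form has invariant factors (1,1,1,1,1,1,1,1,1).

∂_2: C_2 → C_1 maps a triangle to the signed sum of its edges. For instance
  ∂QVW = VW − QW + QV,
  ∂PQX = QX − PX + PQ.
The 30×20 boundary matrix has rank 20 and Smith normal form diag(1,1,1,1,1,1,1,1,1,1,1,1,1,1,1,1,1,1,1,2).

Reading off H_k = ker ∂_k / im ∂_{k+1}:

  H_0: rank C_0 − rank ∂_1 = 10 − 9 = 1, and the invariant factors of ∂_1 are all 1, so H_0 = Z.
  H_1: rank ker ∂_1 − rank ∂_2 = (30 − 9) − 20 = 1, and ∂_2 has invariant factor 2 > 1, so H_1 = Z ⊕ Z/2.
  H_2: rank ker ∂_2 − rank ∂_3 = (20 − 20) − 0 = 0, and there is no ∂_3, so H_2 = 0.

As a check, the Euler characteristic is 10 − 30 + 20 = 0, which agrees with 1 − 1 + 0 = 0.
(K is a triangulation of the Klein bottle.)

Hence the Betti numbers are b_0 = 1, b_1 = 1, b_2 = 0.

b_0 = 1, b_1 = 1, b_2 = 0.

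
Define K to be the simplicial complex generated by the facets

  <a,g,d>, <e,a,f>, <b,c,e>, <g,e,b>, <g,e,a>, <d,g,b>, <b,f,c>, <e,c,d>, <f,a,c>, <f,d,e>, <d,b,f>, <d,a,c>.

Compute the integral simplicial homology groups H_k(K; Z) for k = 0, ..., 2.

H_0 = Z,  H_1 = Z/2Z,  H_2 = 0.

Order the vertices as a < b < c < d < e < f < g. Listing each simplex with vertices in this order, K has dimension 2 with simplices:

  0-simplices (7): a, b, c, d, e, f, g
  1-simplices (18): ac, ad, ae, af, ag, bc, bd, be, bf, bg, cd, ce, cf, de, df, dg, ef, eg
  2-simplices (12): acd, acf, adg, aef, aeg, bce, bcf, bdf, bdg, beg, cde, def

so the chain groups are C_0 ≅ Z^7, C_1 ≅ Z^18, C_2 ≅ Z^12.

∂_1: C_1 → C_0 maps an edge to its endpoints' difference, ∂[p,q] = q − p.
The resulting 7×18 matrix has rank 6, and its Smith normal form has invariant factors (1,1,1,1,1,1).

Boundary ∂_2: C_2 → C_1 sends each 2-simplex [p,q,r] to [q,r] − [p,r] + [p,q]. For instance
  ∂aef = ef − af + ae,
  ∂acd = cd − ad + ac.
As a 18×12 matrix over Z this has rank 12, with invariant factors (1,1,1,1,1,1,1,1,1,1,1,2).

Now H_k = ker ∂_k / im ∂_{k+1}, so:

  H_0: rank C_0 − rank ∂_1 = 7 − 6 = 1, and the invariant factors of ∂_1 are all 1, so H_0 ≅ Z.
  H_1: rank ker ∂_1 − rank ∂_2 = (18 − 6) − 12 = 0, and ∂_2 has invariant factor 2 > 1, so H_1 ≅ Z/2Z.
  H_2: rank ker ∂_2 − rank ∂_3 = (12 − 12) − 0 = 0, and there is no ∂_3, so H_2 ≅ 0.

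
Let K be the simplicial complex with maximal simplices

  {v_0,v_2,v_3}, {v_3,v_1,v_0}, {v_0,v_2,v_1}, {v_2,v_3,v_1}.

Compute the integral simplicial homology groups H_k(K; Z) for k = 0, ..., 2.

K has 4 vertices, 6 edges, 4 triangles.
rank ∂_0 = 0, rank ∂_1 = 3 ⇒ b_0 = 4 − 0 − 3 = 1; all invariant factors of ∂_1 are 1 so no torsion. So H_0 = Z.
rank ∂_1 = 3, rank ∂_2 = 3 ⇒ b_1 = 6 − 3 − 3 = 0; all invariant factors of ∂_2 are 1 so no torsion. So H_1 = 0.
rank ∂_2 = 3, rank ∂_3 = 0 ⇒ b_2 = 4 − 3 − 0 = 1. So H_2 = Z.

H_0 = Z,  H_1 = 0,  H_2 = Z.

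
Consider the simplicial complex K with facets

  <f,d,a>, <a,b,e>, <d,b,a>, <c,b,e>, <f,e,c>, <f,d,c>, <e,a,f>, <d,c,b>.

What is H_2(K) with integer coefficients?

H_2 ≅ Z.

Take the total order a < b < c < d < e < f on the vertex set. Then K (dimension 2) consists of the simplices:

  0-simplices (6): a, b, c, d, e, f
  1-simplices (12): ab, ad, ae, af, bc, bd, be, cd, ce, cf, df, ef
  2-simplices (8): abd, abe, adf, aef, bcd, bce, cdf, cef

so the chain groups are C_0 ≅ Z^6, C_1 ≅ Z^12, C_2 ≅ Z^8.

∂_1: C_1 → C_0 maps an edge to its endpoints' difference, ∂[p,q] = q − p. For instance
  ∂ad = d − a.
The 6×12 boundary matrix has rank 5 and Smith normal form diag(1,1,1,1,1).

The boundary map ∂_2: C_2 → C_1 maps a triangle to the signed sum of its edges. For instance
  ∂cef = ef − cf + ce,
  ∂bcd = cd − bd + bc.
This gives a 12×8 integer matrix of rank 7; reducing to Smith normal form yields diagonal entries (1,1,1,1,1,1,1).

From H_k ≅ ker(∂_k) / im(∂_{k+1}) we obtain:

  H_2: rank ker ∂_2 − rank ∂_3 = (8 − 7) − 0 = 1, and there is no ∂_3, so H_2 = Z.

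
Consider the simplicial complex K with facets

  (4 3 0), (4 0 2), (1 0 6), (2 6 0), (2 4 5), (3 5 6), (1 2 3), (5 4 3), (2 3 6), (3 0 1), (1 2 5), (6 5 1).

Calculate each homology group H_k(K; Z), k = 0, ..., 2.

Take the total order 0 < 1 < 2 < 3 < 4 < 5 < 6 on the vertex set. Then K (dimension 2) consists of the simplices:

  0-simplices (7): [0], [1], [2], [3], [4], [5], [6]
  1-simplices (18): [0,1], [0,2], [0,3], [0,4], [0,6], [1,2], [1,3], [1,5], [1,6], [2,3], [2,4], [2,5], [2,6], [3,4], [3,5], [3,6], [4,5], [5,6]
  2-simplices (12): [0,1,3], [0,1,6], [0,2,4], [0,2,6], [0,3,4], [1,2,3], [1,2,5], [1,5,6], [2,3,6], [2,4,5], [3,4,5], [3,5,6]

Hence C_0 ≅ Z^7, C_1 ≅ Z^18, C_2 ≅ Z^12.

∂_1: C_1 → C_0 sends each edge [p,q] (with p < q) to q − p.
This gives a 7×18 integer matrix of rank 6; reducing to Smith normal form yields diagonal entries (1,1,1,1,1,1).

The boundary map ∂_2: C_2 → C_1 sends each 2-simplex [p,q,r] to [q,r] − [p,r] + [p,q]. For instance
  ∂[0,1,3] = [1,3] − [0,3] + [0,1],
  ∂[0,1,6] = [1,6] − [0,6] + [0,1].
This gives a 18×12 integer matrix of rank 12; reducing to Smith normal form yields diagonal entries (1,1,1,1,1,1,1,1,1,1,1,2).

Now H_k = ker ∂_k / im ∂_{k+1}, so:

  H_0: rank C_0 − rank ∂_1 = 7 − 6 = 1, and the invariant factors of ∂_1 are all 1, so H_0 = Z.
  H_1: rank ker ∂_1 − rank ∂_2 = (18 − 6) − 12 = 0, and ∂_2 has invariant factor 2 > 1, so H_1 = Z/2.
  H_2: rank ker ∂_2 − rank ∂_3 = (12 − 12) − 0 = 0, and there is no ∂_3, so H_2 = 0.

As a check, the Euler characteristic is 7 − 18 + 12 = 1, which agrees with 1 − 0 + 0 = 1.
(K is a triangulation of the real projective plane RP^2.)

H_0 ≅ Z,  H_1 ≅ Z/2,  H_2 = 0.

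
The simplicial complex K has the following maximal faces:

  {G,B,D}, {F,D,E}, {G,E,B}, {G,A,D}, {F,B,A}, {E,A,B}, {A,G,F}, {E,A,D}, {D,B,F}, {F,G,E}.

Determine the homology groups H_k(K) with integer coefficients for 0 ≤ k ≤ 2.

Take the total order A < B < D < E < F < G on the vertex set. Then K (dimension 2) consists of the simplices:

  0-simplices (6): A, B, D, E, F, G
  1-simplices (15): AB, AD, AE, AF, AG, BD, BE, BF, BG, DE, DF, DG, EF, EG, FG
  2-simplices (10): ABE, ABF, ADE, ADG, AFG, BDF, BDG, BEG, DEF, EFG

giving chain groups C_0 ≅ Z^6, C_1 ≅ Z^15, C_2 ≅ Z^10.

The boundary map ∂_1: C_1 → C_0 sends each edge [p,q] (with p < q) to q − p. For instance
  ∂DG = G − D.
The resulting 6×15 matrix has rank 5, and its Smith normal form has invariant factors (1,1,1,1,1).

Boundary ∂_2: C_2 → C_1 maps a triangle to the signed sum of its edges. For instance
  ∂ABF = BF − AF + AB,
  ∂EFG = FG − EG + EF.
The 15×10 boundary matrix has rank 10 and Smith normal form diag(1,1,1,1,1,1,1,1,1,2).

From H_k ≅ ker(∂_k) / im(∂_{k+1}) we obtain:

  H_0: rank C_0 − rank ∂_1 = 6 − 5 = 1, and the invariant factors of ∂_1 are all 1, so H_0 = Z.
  H_1: rank ker ∂_1 − rank ∂_2 = (15 − 5) − 10 = 0, and ∂_2 has invariant factor 2 > 1, so H_1 = Z_2.
  H_2: rank ker ∂_2 − rank ∂_3 = (10 − 10) − 0 = 0, and there is no ∂_3, so H_2 = 0.

H_0 = Z,  H_1 = Z_2,  H_2 = 0.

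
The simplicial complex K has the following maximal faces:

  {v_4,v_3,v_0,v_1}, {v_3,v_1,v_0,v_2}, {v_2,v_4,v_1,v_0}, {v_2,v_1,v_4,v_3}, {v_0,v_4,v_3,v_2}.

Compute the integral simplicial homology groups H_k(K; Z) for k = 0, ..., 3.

H_0 ≅ Z,  H_1 = 0,  H_2 = 0,  H_3 ≅ Z.

Take the total order v_0 < v_1 < v_2 < v_3 < v_4 on the vertex set. Then K (dimension 3) consists of the simplices:

  0-simplices (5): [v_0], [v_1], [v_2], [v_3], [v_4]
  1-simplices (10): [v_0,v_1], [v_0,v_2], [v_0,v_3], [v_0,v_4], [v_1,v_2], [v_1,v_3], [v_1,v_4], [v_2,v_3], [v_2,v_4], [v_3,v_4]
  2-simplices (10): [v_0,v_1,v_2], [v_0,v_1,v_3], [v_0,v_1,v_4], [v_0,v_2,v_3], [v_0,v_2,v_4], [v_0,v_3,v_4], [v_1,v_2,v_3], [v_1,v_2,v_4], [v_1,v_3,v_4], [v_2,v_3,v_4]
  3-simplices (5): [v_0,v_1,v_2,v_3], [v_0,v_1,v_2,v_4], [v_0,v_1,v_3,v_4], [v_0,v_2,v_3,v_4], [v_1,v_2,v_3,v_4]

Hence C_0 ≅ Z^5, C_1 ≅ Z^10, C_2 ≅ Z^10, C_3 ≅ Z^5.

∂_1: C_1 → C_0 sends each edge [p,q] (with p < q) to q − p. For instance
  ∂[v_0,v_4] = [v_4] − [v_0].
This gives a 5×10 integer matrix of rank 4; reducing to Smith normal form yields diagonal entries (1,1,1,1).

The boundary map ∂_2: C_2 → C_1 maps a triangle to the signed sum of its edges. For instance
  ∂[v_0,v_1,v_3] = [v_1,v_3] − [v_0,v_3] + [v_0,v_1],
  ∂[v_1,v_3,v_4] = [v_3,v_4] − [v_1,v_4] + [v_1,v_3].
This gives a 10×10 integer matrix of rank 6; reducing to Smith normal form yields diagonal entries (1,1,1,1,1,1).

The boundary map ∂_3: C_3 → C_2 sends each 3-simplex σ to the alternating sum Σ_i (−1)^i (σ with its i-th vertex removed). For instance
  ∂[v_0,v_2,v_3,v_4] = [v_2,v_3,v_4] − [v_0,v_3,v_4] + [v_0,v_2,v_4] − [v_0,v_2,v_3],
  ∂[v_0,v_1,v_2,v_3] = [v_1,v_2,v_3] − [v_0,v_2,v_3] + [v_0,v_1,v_3] − [v_0,v_1,v_2].
This gives a 10×5 integer matrix of rank 4; reducing to Smith normal form yields diagonal entries (1,1,1,1).

Reading off H_k = ker ∂_k / im ∂_{k+1}:

  H_0: rank C_0 − rank ∂_1 = 5 − 4 = 1, and the invariant factors of ∂_1 are all 1, so H_0 ≅ Z.
  H_1: rank ker ∂_1 − rank ∂_2 = (10 − 4) − 6 = 0, and the invariant factors of ∂_2 are all 1, so H_1 ≅ 0.
  H_2: rank ker ∂_2 − rank ∂_3 = (10 − 6) − 4 = 0, and the invariant factors of ∂_3 are all 1, so H_2 ≅ 0.
  H_3: rank ker ∂_3 − rank ∂_4 = (5 − 4) − 0 = 1, and there is no ∂_4, so H_3 ≅ Z.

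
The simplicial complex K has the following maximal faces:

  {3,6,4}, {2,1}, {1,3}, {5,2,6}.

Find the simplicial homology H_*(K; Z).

H_0 ≅ Z,  H_1 ≅ Z,  H_2 = 0.

K has 6 vertices, 8 edges, 2 triangles.
rank ∂_0 = 0, rank ∂_1 = 5 ⇒ b_0 = 6 − 0 − 5 = 1; all invariant factors of ∂_1 are 1 so no torsion. So H_0 = Z.
rank ∂_1 = 5, rank ∂_2 = 2 ⇒ b_1 = 8 − 5 − 2 = 1; all invariant factors of ∂_2 are 1 so no torsion. So H_1 = Z.
rank ∂_2 = 2, rank ∂_3 = 0 ⇒ b_2 = 2 − 2 − 0 = 0. So H_2 = 0.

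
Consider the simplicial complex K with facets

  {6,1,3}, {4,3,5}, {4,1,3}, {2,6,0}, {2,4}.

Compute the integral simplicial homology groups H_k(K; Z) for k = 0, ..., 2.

H_0 = Z,  H_1 = Z,  H_2 = 0.

Take the total order 0 < 1 < 2 < 3 < 4 < 5 < 6 on the vertex set. Then K (dimension 2) consists of the simplices:

  0-simplices (7): [0], [1], [2], [3], [4], [5], [6]
  1-simplices (11): [0,2], [0,6], [1,3], [1,4], [1,6], [2,4], [2,6], [3,4], [3,5], [3,6], [4,5]
  2-simplices (4): [0,2,6], [1,3,4], [1,3,6], [3,4,5]

so the chain groups are C_0 ≅ Z^7, C_1 ≅ Z^11, C_2 ≅ Z^4.

Boundary ∂_1: C_1 → C_0 sends each edge [p,q] (with p < q) to q − p.
This gives a 7×11 integer matrix of rank 6; reducing to Smith normal form yields diagonal entries (1,1,1,1,1,1).

The boundary map ∂_2: C_2 → C_1 sends each 2-simplex [p,q,r] to [q,r] − [p,r] + [p,q]. For instance
  ∂[1,3,6] = [3,6] − [1,6] + [1,3],
  ∂[3,4,5] = [4,5] − [3,5] + [3,4].
This gives a 11×4 integer matrix of rank 4; reducing to Smith normal form yields diagonal entries (1,1,1,1).

Now H_k = ker ∂_k / im ∂_{k+1}, so:

  H_0: rank C_0 − rank ∂_1 = 7 − 6 = 1, and the invariant factors of ∂_1 are all 1, so H_0 ≅ Z.
  H_1: rank ker ∂_1 − rank ∂_2 = (11 − 6) − 4 = 1, and the invariant factors of ∂_2 are all 1, so H_1 ≅ Z.
  H_2: rank ker ∂_2 − rank ∂_3 = (4 − 4) − 0 = 0, and there is no ∂_3, so H_2 ≅ 0.

As a check, the Euler characteristic is 7 − 11 + 4 = 0, which agrees with 1 − 1 + 0 = 0.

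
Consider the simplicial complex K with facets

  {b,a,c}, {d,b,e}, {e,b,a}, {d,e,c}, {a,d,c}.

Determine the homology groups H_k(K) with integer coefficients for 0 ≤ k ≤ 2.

H_0 ≅ Z,  H_1 ≅ Z,  H_2 = 0.

Order the vertices as a < b < c < d < e. Listing each simplex with vertices in this order, K has dimension 2 with simplices:

  0-simplices (5): a, b, c, d, e
  1-simplices (10): ab, ac, ad, ae, bc, bd, be, cd, ce, de
  2-simplices (5): abc, abe, acd, bde, cde

Hence C_0 ≅ Z^5, C_1 ≅ Z^10, C_2 ≅ Z^5.

Boundary ∂_1: C_1 → C_0 is given by ∂[p,q] = [q] − [p].
The resulting 5×10 matrix has rank 4, and its Smith normal form has invariant factors (1,1,1,1).

The boundary map ∂_2: C_2 → C_1 maps a triangle to the signed sum of its edges. For instance
  ∂cde = de − ce + cd,
  ∂abe = be − ae + ab.
As a 10×5 matrix over Z this has rank 5, with invariant factors (1,1,1,1,1).

Reading off H_k = ker ∂_k / im ∂_{k+1}:

  H_0: rank C_0 − rank ∂_1 = 5 − 4 = 1, and the invariant factors of ∂_1 are all 1, so H_0 ≅ Z.
  H_1: rank ker ∂_1 − rank ∂_2 = (10 − 4) − 5 = 1, and the invariant factors of ∂_2 are all 1, so H_1 ≅ Z.
  H_2: rank ker ∂_2 − rank ∂_3 = (5 − 5) − 0 = 0, and there is no ∂_3, so H_2 ≅ 0.

(K is a triangulation of the Möbius band.)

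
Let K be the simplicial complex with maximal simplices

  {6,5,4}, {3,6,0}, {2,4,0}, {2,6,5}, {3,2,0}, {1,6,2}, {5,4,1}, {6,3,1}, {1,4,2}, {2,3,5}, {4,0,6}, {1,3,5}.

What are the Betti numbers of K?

b_0 = 1, b_1 = 0, b_2 = 0.

Order the vertices as 0 < 1 < 2 < 3 < 4 < 5 < 6. Listing each simplex with vertices in this order, K has dimension 2 with simplices:

  0-simplices (7): [0], [1], [2], [3], [4], [5], [6]
  1-simplices (18): [0,2], [0,3], [0,4], [0,6], [1,2], [1,3], [1,4], [1,5], [1,6], [2,3], [2,4], [2,5], [2,6], [3,5], [3,6], [4,5], [4,6], [5,6]
  2-simplices (12): [0,2,3], [0,2,4], [0,3,6], [0,4,6], [1,2,4], [1,2,6], [1,3,5], [1,3,6], [1,4,5], [2,3,5], [2,5,6], [4,5,6]

Hence C_0 ≅ Z^7, C_1 ≅ Z^18, C_2 ≅ Z^12.

∂_1: C_1 → C_0 is given by ∂[p,q] = [q] − [p]. For instance
  ∂[2,6] = [6] − [2].
The 7×18 boundary matrix has rank 6 and Smith normal form diag(1,1,1,1,1,1).

Boundary ∂_2: C_2 → C_1 maps a triangle to the signed sum of its edges. For instance
  ∂[1,2,6] = [2,6] − [1,6] + [1,2],
  ∂[1,3,6] = [3,6] − [1,6] + [1,3].
As a 18×12 matrix over Z this has rank 12, with invariant factors (1,1,1,1,1,1,1,1,1,1,1,2).

Now H_k = ker ∂_k / im ∂_{k+1}, so:

  H_0: rank C_0 − rank ∂_1 = 7 − 6 = 1, and the invariant factors of ∂_1 are all 1, so H_0 ≅ Z.
  H_1: rank ker ∂_1 − rank ∂_2 = (18 − 6) − 12 = 0, and ∂_2 has invariant factor 2 > 1, so H_1 ≅ Z/2.
  H_2: rank ker ∂_2 − rank ∂_3 = (12 − 12) − 0 = 0, and there is no ∂_3, so H_2 ≅ 0.

Hence the Betti numbers are b_0 = 1, b_1 = 0, b_2 = 0.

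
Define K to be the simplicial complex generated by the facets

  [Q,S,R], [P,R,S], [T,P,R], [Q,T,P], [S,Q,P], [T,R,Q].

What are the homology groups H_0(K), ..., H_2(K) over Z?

H_0 = Z,  H_1 = 0,  H_2 = Z.

We work with the vertex ordering P < Q < R < S < T. The simplices of K, each written with vertices in increasing order, are:

  0-simplices (5): P, Q, R, S, T
  1-simplices (9): PQ, PR, PS, PT, QR, QS, QT, RS, RT
  2-simplices (6): PQS, PQT, PRS, PRT, QRS, QRT

so the chain groups are C_0 ≅ Z^5, C_1 ≅ Z^9, C_2 ≅ Z^6.

Boundary ∂_1: C_1 → C_0 is given by ∂[p,q] = [q] − [p]. For instance
  ∂QR = R − Q.
This gives a 5×9 integer matrix of rank 4; reducing to Smith normal form yields diagonal entries (1,1,1,1).

∂_2: C_2 → C_1 acts by ∂[p,q,r] = [q,r] − [p,r] + [p,q]. For instance
  ∂PRS = RS − PS + PR,
  ∂QRS = RS − QS + QR.
This gives a 9×6 integer matrix of rank 5; reducing to Smith normal form yields diagonal entries (1,1,1,1,1).

Now H_k = ker ∂_k / im ∂_{k+1}, so:

  H_0: rank C_0 − rank ∂_1 = 5 − 4 = 1, and the invariant factors of ∂_1 are all 1, so H_0 = Z.
  H_1: rank ker ∂_1 − rank ∂_2 = (9 − 4) − 5 = 0, and the invariant factors of ∂_2 are all 1, so H_1 = 0.
  H_2: rank ker ∂_2 − rank ∂_3 = (6 − 5) − 0 = 1, and there is no ∂_3, so H_2 = Z.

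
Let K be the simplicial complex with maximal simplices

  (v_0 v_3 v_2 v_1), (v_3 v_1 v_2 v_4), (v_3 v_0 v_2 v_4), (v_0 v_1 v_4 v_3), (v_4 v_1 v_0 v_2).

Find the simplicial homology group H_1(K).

Take the total order v_0 < v_1 < v_2 < v_3 < v_4 on the vertex set. Then K (dimension 3) consists of the simplices:

  0-simplices (5): [v_0], [v_1], [v_2], [v_3], [v_4]
  1-simplices (10): [v_0,v_1], [v_0,v_2], [v_0,v_3], [v_0,v_4], [v_1,v_2], [v_1,v_3], [v_1,v_4], [v_2,v_3], [v_2,v_4], [v_3,v_4]
  2-simplices (10): [v_0,v_1,v_2], [v_0,v_1,v_3], [v_0,v_1,v_4], [v_0,v_2,v_3], [v_0,v_2,v_4], [v_0,v_3,v_4], [v_1,v_2,v_3], [v_1,v_2,v_4], [v_1,v_3,v_4], [v_2,v_3,v_4]
  3-simplices (5): [v_0,v_1,v_2,v_3], [v_0,v_1,v_2,v_4], [v_0,v_1,v_3,v_4], [v_0,v_2,v_3,v_4], [v_1,v_2,v_3,v_4]

Hence C_0 ≅ Z^5, C_1 ≅ Z^10, C_2 ≅ Z^10, C_3 ≅ Z^5.

∂_1: C_1 → C_0 maps an edge to its endpoints' difference, ∂[p,q] = q − p. For instance
  ∂[v_0,v_3] = [v_3] − [v_0].
The 5×10 boundary matrix has rank 4 and Smith normal form diag(1,1,1,1).

The boundary map ∂_2: C_2 → C_1 maps a triangle to the signed sum of its edges. For instance
  ∂[v_0,v_2,v_3] = [v_2,v_3] − [v_0,v_3] + [v_0,v_2],
  ∂[v_1,v_2,v_3] = [v_2,v_3] − [v_1,v_3] + [v_1,v_2].
The 10×10 boundary matrix has rank 6 and Smith normal form diag(1,1,1,1,1,1).

Boundary ∂_3: C_3 → C_2 sends each 3-simplex σ to the alternating sum Σ_i (−1)^i (σ with its i-th vertex removed). For instance
  ∂[v_0,v_2,v_3,v_4] = [v_2,v_3,v_4] − [v_0,v_3,v_4] + [v_0,v_2,v_4] − [v_0,v_2,v_3],
  ∂[v_0,v_1,v_3,v_4] = [v_1,v_3,v_4] − [v_0,v_3,v_4] + [v_0,v_1,v_4] − [v_0,v_1,v_3].
As a 10×5 matrix over Z this has rank 4, with invariant factors (1,1,1,1).

Reading off H_k = ker ∂_k / im ∂_{k+1}:

  H_1: rank ker ∂_1 − rank ∂_2 = (10 − 4) − 6 = 0, and the invariant factors of ∂_2 are all 1, so H_1 ≅ 0.

H_1 ≅ 0.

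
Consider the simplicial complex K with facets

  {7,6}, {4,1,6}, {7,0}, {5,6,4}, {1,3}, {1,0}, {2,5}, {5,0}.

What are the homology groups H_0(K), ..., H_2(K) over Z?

We work with the vertex ordering 0 < 1 < 2 < 3 < 4 < 5 < 6 < 7. The simplices of K, each written with vertices in increasing order, are:

  0-simplices (8): [0], [1], [2], [3], [4], [5], [6], [7]
  1-simplices (11): [0,1], [0,5], [0,7], [1,3], [1,4], [1,6], [2,5], [4,5], [4,6], [5,6], [6,7]
  2-simplices (2): [1,4,6], [4,5,6]

giving chain groups C_0 ≅ Z^8, C_1 ≅ Z^11, C_2 ≅ Z^2.

∂_1: C_1 → C_0 is given by ∂[p,q] = [q] − [p]. For instance
  ∂[4,6] = [6] − [4].
As a 8×11 matrix over Z this has rank 7, with invariant factors (1,1,1,1,1,1,1).

Boundary ∂_2: C_2 → C_1 sends each 2-simplex [p,q,r] to [q,r] − [p,r] + [p,q]. For instance
  ∂[1,4,6] = [4,6] − [1,6] + [1,4],
  ∂[4,5,6] = [5,6] − [4,6] + [4,5].
The 11×2 boundary matrix has rank 2 and Smith normal form diag(1,1).

Computing H_k = (kernel of ∂_k) / (image of ∂_{k+1}):

  H_0: rank C_0 − rank ∂_1 = 8 − 7 = 1, and the invariant factors of ∂_1 are all 1, so H_0 ≅ Z.
  H_1: rank ker ∂_1 − rank ∂_2 = (11 − 7) − 2 = 2, and the invariant factors of ∂_2 are all 1, so H_1 ≅ Z^2.
  H_2: rank ker ∂_2 − rank ∂_3 = (2 − 2) − 0 = 0, and there is no ∂_3, so H_2 ≅ 0.

H_0 ≅ Z,  H_1 ≅ Z^2,  H_2 = 0.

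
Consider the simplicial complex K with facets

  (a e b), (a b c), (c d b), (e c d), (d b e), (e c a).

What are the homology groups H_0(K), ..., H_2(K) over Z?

We work with the vertex ordering a < b < c < d < e. The simplices of K, each written with vertices in increasing order, are:

  0-simplices (5): a, b, c, d, e
  1-simplices (9): ab, ac, ae, bc, bd, be, cd, ce, de
  2-simplices (6): abc, abe, ace, bcd, bde, cde

so the chain groups are C_0 ≅ Z^5, C_1 ≅ Z^9, C_2 ≅ Z^6.

Boundary ∂_1: C_1 → C_0 maps an edge to its endpoints' difference, ∂[p,q] = q − p. For instance
  ∂bc = c − b.
The 5×9 boundary matrix has rank 4 and Smith normal form diag(1,1,1,1).

∂_2: C_2 → C_1 maps a triangle to the signed sum of its edges. For instance
  ∂abc = bc − ac + ab,
  ∂cde = de − ce + cd.
As a 9×6 matrix over Z this has rank 5, with invariant factors (1,1,1,1,1).

From H_k ≅ ker(∂_k) / im(∂_{k+1}) we obtain:

  H_0: rank C_0 − rank ∂_1 = 5 − 4 = 1, and the invariant factors of ∂_1 are all 1, so H_0 ≅ Z.
  H_1: rank ker ∂_1 − rank ∂_2 = (9 − 4) − 5 = 0, and the invariant factors of ∂_2 are all 1, so H_1 ≅ 0.
  H_2: rank ker ∂_2 − rank ∂_3 = (6 − 5) − 0 = 1, and there is no ∂_3, so H_2 ≅ Z.

H_0 = Z,  H_1 = 0,  H_2 = Z.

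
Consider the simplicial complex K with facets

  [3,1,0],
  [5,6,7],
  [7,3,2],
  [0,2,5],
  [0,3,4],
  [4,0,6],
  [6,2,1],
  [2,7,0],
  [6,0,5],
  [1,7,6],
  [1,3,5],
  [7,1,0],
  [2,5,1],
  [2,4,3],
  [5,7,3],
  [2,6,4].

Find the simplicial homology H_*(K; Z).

K has 8 vertices, 24 edges, 16 triangles.
rank ∂_0 = 0, rank ∂_1 = 7 ⇒ b_0 = 8 − 0 − 7 = 1; all invariant factors of ∂_1 are 1 so no torsion. So H_0 = Z.
rank ∂_1 = 7, rank ∂_2 = 15 ⇒ b_1 = 24 − 7 − 15 = 2; all invariant factors of ∂_2 are 1 so no torsion. So H_1 = Z^2.
rank ∂_2 = 15, rank ∂_3 = 0 ⇒ b_2 = 16 − 15 − 0 = 1. So H_2 = Z.

H_0 ≅ Z,  H_1 ≅ Z^2,  H_2 ≅ Z.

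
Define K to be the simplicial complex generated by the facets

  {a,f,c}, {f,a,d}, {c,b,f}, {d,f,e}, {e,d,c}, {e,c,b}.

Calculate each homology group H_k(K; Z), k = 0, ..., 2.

H_0 = Z,  H_1 = Z,  H_2 = 0.

We work with the vertex ordering a < b < c < d < e < f. The simplices of K, each written with vertices in increasing order, are:

  0-simplices (6): a, b, c, d, e, f
  1-simplices (12): ac, ad, af, bc, be, bf, cd, ce, cf, de, df, ef
  2-simplices (6): acf, adf, bce, bcf, cde, def

so the chain groups are C_0 ≅ Z^6, C_1 ≅ Z^12, C_2 ≅ Z^6.

Boundary ∂_1: C_1 → C_0 is given by ∂[p,q] = [q] − [p]. For instance
  ∂bc = c − b.
As a 6×12 matrix over Z this has rank 5, with invariant factors (1,1,1,1,1).

The boundary map ∂_2: C_2 → C_1 maps a triangle to the signed sum of its edges. For instance
  ∂adf = df − af + ad,
  ∂cde = de − ce + cd.
As a 12×6 matrix over Z this has rank 6, with invariant factors (1,1,1,1,1,1).

Reading off H_k = ker ∂_k / im ∂_{k+1}:

  H_0: rank C_0 − rank ∂_1 = 6 − 5 = 1, and the invariant factors of ∂_1 are all 1, so H_0 = Z.
  H_1: rank ker ∂_1 − rank ∂_2 = (12 − 5) − 6 = 1, and the invariant factors of ∂_2 are all 1, so H_1 = Z.
  H_2: rank ker ∂_2 − rank ∂_3 = (6 − 6) − 0 = 0, and there is no ∂_3, so H_2 = 0.

As a check, the Euler characteristic is 6 − 12 + 6 = 0, which agrees with 1 − 1 + 0 = 0.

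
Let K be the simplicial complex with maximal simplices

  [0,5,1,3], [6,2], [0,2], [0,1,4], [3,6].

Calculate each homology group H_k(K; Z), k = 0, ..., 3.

We work with the vertex ordering 0 < 1 < 2 < 3 < 4 < 5 < 6. The simplices of K, each written with vertices in increasing order, are:

  0-simplices (7): [0], [1], [2], [3], [4], [5], [6]
  1-simplices (11): [0,1], [0,2], [0,3], [0,4], [0,5], [1,3], [1,4], [1,5], [2,6], [3,5], [3,6]
  2-simplices (5): [0,1,3], [0,1,4], [0,1,5], [0,3,5], [1,3,5]
  3-simplices (1): [0,1,3,5]

so the chain groups are C_0 ≅ Z^7, C_1 ≅ Z^11, C_2 ≅ Z^5, C_3 ≅ Z^1.

∂_1: C_1 → C_0 maps an edge to its endpoints' difference, ∂[p,q] = q − p.
This gives a 7×11 integer matrix of rank 6; reducing to Smith normal form yields diagonal entries (1,1,1,1,1,1).

∂_2: C_2 → C_1 maps a triangle to the signed sum of its edges. For instance
  ∂[1,3,5] = [3,5] − [1,5] + [1,3],
  ∂[0,1,4] = [1,4] − [0,4] + [0,1].
As a 11×5 matrix over Z this has rank 4, with invariant factors (1,1,1,1).

The boundary map ∂_3: C_3 → C_2 sends each 3-simplex σ to the alternating sum Σ_i (−1)^i (σ with its i-th vertex removed). For instance
  ∂[0,1,3,5] = [1,3,5] − [0,3,5] + [0,1,5] − [0,1,3].
The 5×1 boundary matrix has rank 1 and Smith normal form diag(1).

Computing H_k = (kernel of ∂_k) / (image of ∂_{k+1}):

  H_0: rank C_0 − rank ∂_1 = 7 − 6 = 1, and the invariant factors of ∂_1 are all 1, so H_0 ≅ Z.
  H_1: rank ker ∂_1 − rank ∂_2 = (11 − 6) − 4 = 1, and the invariant factors of ∂_2 are all 1, so H_1 ≅ Z.
  H_2: rank ker ∂_2 − rank ∂_3 = (5 − 4) − 1 = 0, and the invariant factors of ∂_3 are all 1, so H_2 ≅ 0.
  H_3: rank ker ∂_3 − rank ∂_4 = (1 − 1) − 0 = 0, and there is no ∂_4, so H_3 ≅ 0.

H_0 ≅ Z,  H_1 ≅ Z,  H_2 = 0,  H_3 = 0.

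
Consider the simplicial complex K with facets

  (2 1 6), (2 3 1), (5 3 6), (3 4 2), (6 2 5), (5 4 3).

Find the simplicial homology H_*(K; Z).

H_0 ≅ Z,  H_1 ≅ Z,  H_2 = 0.

K has 6 vertices, 12 edges, 6 triangles.
rank ∂_0 = 0, rank ∂_1 = 5 ⇒ b_0 = 6 − 0 − 5 = 1; all invariant factors of ∂_1 are 1 so no torsion. So H_0 ≅ Z.
rank ∂_1 = 5, rank ∂_2 = 6 ⇒ b_1 = 12 − 5 − 6 = 1; all invariant factors of ∂_2 are 1 so no torsion. So H_1 ≅ Z.
rank ∂_2 = 6, rank ∂_3 = 0 ⇒ b_2 = 6 − 6 − 0 = 0. So H_2 ≅ 0.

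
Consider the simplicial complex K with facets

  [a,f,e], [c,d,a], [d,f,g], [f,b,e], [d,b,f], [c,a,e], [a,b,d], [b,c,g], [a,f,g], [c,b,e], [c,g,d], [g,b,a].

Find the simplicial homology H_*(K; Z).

H_0 = Z,  H_1 = Z_2,  H_2 = 0.

We work with the vertex ordering a < b < c < d < e < f < g. The simplices of K, each written with vertices in increasing order, are:

  0-simplices (7): a, b, c, d, e, f, g
  1-simplices (18): ab, ac, ad, ae, af, ag, bc, bd, be, bf, bg, cd, ce, cg, df, dg, ef, fg
  2-simplices (12): abd, abg, acd, ace, aef, afg, bce, bcg, bdf, bef, cdg, dfg

Hence C_0 ≅ Z^7, C_1 ≅ Z^18, C_2 ≅ Z^12.

∂_1: C_1 → C_0 sends each edge [p,q] (with p < q) to q − p. For instance
  ∂bd = d − b.
The 7×18 boundary matrix has rank 6 and Smith normal form diag(1,1,1,1,1,1).

Boundary ∂_2: C_2 → C_1 acts by ∂[p,q,r] = [q,r] − [p,r] + [p,q]. For instance
  ∂ace = ce − ae + ac,
  ∂bcg = cg − bg + bc.
This gives a 18×12 integer matrix of rank 12; reducing to Smith normal form yields diagonal entries (1,1,1,1,1,1,1,1,1,1,1,2).

From H_k ≅ ker(∂_k) / im(∂_{k+1}) we obtain:

  H_0: rank C_0 − rank ∂_1 = 7 − 6 = 1, and the invariant factors of ∂_1 are all 1, so H_0 = Z.
  H_1: rank ker ∂_1 − rank ∂_2 = (18 − 6) − 12 = 0, and ∂_2 has invariant factor 2 > 1, so H_1 = Z_2.
  H_2: rank ker ∂_2 − rank ∂_3 = (12 − 12) − 0 = 0, and there is no ∂_3, so H_2 = 0.

As a check, the Euler characteristic is 7 − 18 + 12 = 1, which agrees with 1 − 0 + 0 = 1.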